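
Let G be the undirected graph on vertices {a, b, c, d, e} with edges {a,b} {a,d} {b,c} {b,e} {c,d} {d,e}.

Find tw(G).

2

A width-2 tree decomposition is:
Bags: B1 = {a, b, d}  B2 = {b, c, d}  B3 = {b, d, e}
Tree: B1–B2, B2–B3
Each bag holds 3 vertices, so the decomposition has width 2, which upper-bounds the treewidth. The edges b–a–d–c–b form a cycle, so G is not a tree and its treewidth is at least 2. The upper and lower bounds meet at 2, so that is the treewidth.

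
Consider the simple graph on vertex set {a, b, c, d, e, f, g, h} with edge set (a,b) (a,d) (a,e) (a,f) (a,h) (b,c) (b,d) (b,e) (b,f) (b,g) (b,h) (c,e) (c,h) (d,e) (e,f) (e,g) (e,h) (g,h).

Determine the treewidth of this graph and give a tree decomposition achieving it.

Treewidth 3.
One optimal decomposition is:
Bags: B1 = {b, e, g, h}  B2 = {a, b, e, h}  B3 = {a, b, e, f}  B4 = {b, c, e, h}  B5 = {a, b, d, e}
Tree: B1–B2, B2–B3, B2–B4, B2–B5

The largest bag has 4 vertices, giving width 3; this decomposition certifies tw(G) ≤ 3. Conversely, {a, b, d, e} is a clique of size 4, and the vertices of any clique must share a bag in every tree decomposition; so some bag has ≥ 4 vertices and tw(G) ≥ 3. Therefore the treewidth is 3.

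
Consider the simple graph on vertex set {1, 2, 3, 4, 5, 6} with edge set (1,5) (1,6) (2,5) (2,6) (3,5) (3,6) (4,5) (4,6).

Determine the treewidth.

2

A width-2 tree decomposition is:
Bags: B1 = {2, 5, 6}  B2 = {1, 5, 6}  B3 = {4, 5, 6}  B4 = {3, 5, 6}
Tree: B1–B2, B2–B3, B3–B4
Every bag has size at most 3, so the width is 3 − 1 = 2 and tw(G) ≤ 2. Since 2–5–1–6–2 is a cycle in G, G is not acyclic. Forests are exactly the graphs of treewidth ≤ 1, so tw(G) ≥ 2. The upper and lower bounds meet at 2, so that is the treewidth.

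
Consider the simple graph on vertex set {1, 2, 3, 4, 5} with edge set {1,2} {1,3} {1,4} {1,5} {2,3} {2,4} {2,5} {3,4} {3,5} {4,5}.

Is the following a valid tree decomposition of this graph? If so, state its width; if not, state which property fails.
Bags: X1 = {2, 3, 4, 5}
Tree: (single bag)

A tree decomposition must satisfy three properties: every vertex lies in some bag; for every edge, both endpoints lie together in some bag; and for every vertex, the bags containing it form a connected subtree. Here vertex 1 appears in no bag, so the decomposition is invalid.

No — vertex 1 appears in no bag.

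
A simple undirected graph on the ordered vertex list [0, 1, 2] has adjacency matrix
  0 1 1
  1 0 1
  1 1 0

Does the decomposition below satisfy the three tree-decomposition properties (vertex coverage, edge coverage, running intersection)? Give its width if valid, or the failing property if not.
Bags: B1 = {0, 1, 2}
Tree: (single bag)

Checking the three conditions: (i) the bags cover all of {0, 1, 2}; (ii) for each edge, some bag contains both endpoints; (iii) the bags containing any fixed vertex form a subtree. All hold, so the decomposition is valid with width 3 − 1 = 2.

Yes; width 2.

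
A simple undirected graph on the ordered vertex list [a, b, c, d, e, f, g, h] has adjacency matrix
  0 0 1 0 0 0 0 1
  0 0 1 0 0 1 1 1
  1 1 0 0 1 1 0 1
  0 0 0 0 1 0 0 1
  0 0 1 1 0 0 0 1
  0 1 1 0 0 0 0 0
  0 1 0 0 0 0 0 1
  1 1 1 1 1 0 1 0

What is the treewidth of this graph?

A width-2 tree decomposition is:
Bags: B1 = {b, c, f}  B2 = {b, c, h}  B3 = {c, e, h}  B4 = {a, c, h}  B5 = {b, g, h}  B6 = {d, e, h}
Tree: B1–B2, B2–B3, B2–B4, B2–B5, B3–B6
The largest bag has 3 vertices, giving width 2; this decomposition certifies tw(G) ≤ 2. On the other hand G contains the 3-clique {d, e, h}. A clique must lie in a single bag of any decomposition, so no decomposition can have width below 2. Combining the bounds, tw(G) = 2.

2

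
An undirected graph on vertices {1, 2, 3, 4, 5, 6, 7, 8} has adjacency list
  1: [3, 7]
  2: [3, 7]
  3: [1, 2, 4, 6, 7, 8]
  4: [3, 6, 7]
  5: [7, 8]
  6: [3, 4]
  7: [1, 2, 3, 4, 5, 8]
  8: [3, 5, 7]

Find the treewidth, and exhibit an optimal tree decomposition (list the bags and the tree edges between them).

Every bag has size at most 3, so the width is 3 − 1 = 2 and tw(G) ≤ 2. For the lower bound, the 3 vertices {3, 4, 6} are pairwise adjacent, and any tree decomposition puts a clique entirely inside one bag — forcing width ≥ 2. Therefore the treewidth is 2.

Treewidth 2.
One optimal decomposition is:
Bags: B1 = {3, 4, 6}  B2 = {3, 4, 7}  B3 = {3, 7, 8}  B4 = {1, 3, 7}  B5 = {2, 3, 7}  B6 = {5, 7, 8}
Tree: B1–B2, B2–B3, B2–B4, B2–B5, B3–B6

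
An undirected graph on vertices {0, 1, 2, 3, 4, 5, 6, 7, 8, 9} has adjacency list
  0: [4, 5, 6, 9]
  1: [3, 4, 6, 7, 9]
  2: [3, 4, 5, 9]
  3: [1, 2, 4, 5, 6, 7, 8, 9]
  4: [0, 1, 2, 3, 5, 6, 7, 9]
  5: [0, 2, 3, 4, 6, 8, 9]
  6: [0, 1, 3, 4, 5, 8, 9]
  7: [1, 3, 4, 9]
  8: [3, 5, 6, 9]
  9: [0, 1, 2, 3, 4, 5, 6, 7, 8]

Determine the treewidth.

A width-4 tree decomposition is:
Bags: B1 = {3, 4, 5, 6, 9}  B2 = {0, 4, 5, 6, 9}  B3 = {3, 5, 6, 8, 9}  B4 = {2, 3, 4, 5, 9}  B5 = {1, 3, 4, 6, 9}  B6 = {1, 3, 4, 7, 9}
Tree: B1–B2, B1–B3, B1–B4, B1–B5, B5–B6
The largest bag has 5 vertices, giving width 4; this decomposition certifies tw(G) ≤ 4. Conversely, {0, 4, 5, 6, 9} is a clique of size 5, and the vertices of any clique must share a bag in every tree decomposition; so some bag has ≥ 5 vertices and tw(G) ≥ 4. Combining the bounds, tw(G) = 4.

4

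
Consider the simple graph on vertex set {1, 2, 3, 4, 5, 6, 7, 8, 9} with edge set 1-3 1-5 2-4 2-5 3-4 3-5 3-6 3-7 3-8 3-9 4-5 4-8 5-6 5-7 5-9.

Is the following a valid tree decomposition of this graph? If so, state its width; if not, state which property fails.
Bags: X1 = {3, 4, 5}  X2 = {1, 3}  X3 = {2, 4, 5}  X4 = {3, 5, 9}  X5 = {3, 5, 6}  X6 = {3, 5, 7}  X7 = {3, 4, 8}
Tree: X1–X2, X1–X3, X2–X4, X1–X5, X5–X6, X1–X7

No — edge (5,1) lies in no bag.

A tree decomposition must satisfy three properties: every vertex lies in some bag; for every edge, both endpoints lie together in some bag; and for every vertex, the bags containing it form a connected subtree. Here edge (5,1) lies in no bag, so the decomposition is invalid.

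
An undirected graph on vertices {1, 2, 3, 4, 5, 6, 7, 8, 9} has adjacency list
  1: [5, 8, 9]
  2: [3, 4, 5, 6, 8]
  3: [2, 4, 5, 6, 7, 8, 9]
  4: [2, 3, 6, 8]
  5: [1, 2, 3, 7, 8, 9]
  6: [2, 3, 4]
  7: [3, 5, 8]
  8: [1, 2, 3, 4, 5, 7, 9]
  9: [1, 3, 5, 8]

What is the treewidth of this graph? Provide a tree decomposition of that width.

Treewidth 3.
Bags: B1 = {2, 3, 5, 8}  B2 = {3, 5, 8, 9}  B3 = {3, 5, 7, 8}  B4 = {2, 3, 4, 8}  B5 = {1, 5, 8, 9}  B6 = {2, 3, 4, 6}
Tree: B1–B2, B2–B3, B1–B4, B2–B5, B4–B6

The largest bag has 4 vertices, giving width 3; this decomposition certifies tw(G) ≤ 3. For the lower bound, the 4 vertices {1, 5, 8, 9} are pairwise adjacent, and any tree decomposition puts a clique entirely inside one bag — forcing width ≥ 3. Hence tw(G) = 3 exactly.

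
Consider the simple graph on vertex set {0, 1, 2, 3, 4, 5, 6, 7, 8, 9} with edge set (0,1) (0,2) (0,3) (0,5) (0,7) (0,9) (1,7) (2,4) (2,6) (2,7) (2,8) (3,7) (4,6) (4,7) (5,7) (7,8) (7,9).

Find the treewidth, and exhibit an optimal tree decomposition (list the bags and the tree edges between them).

The largest bag has 3 vertices, giving width 2; this decomposition certifies tw(G) ≤ 2. For the lower bound, the 3 vertices {2, 4, 6} are pairwise adjacent, and any tree decomposition puts a clique entirely inside one bag — forcing width ≥ 2. Therefore the treewidth is 2.

Treewidth 2.
One such decomposition:
Bags: B1 = {0, 1, 7}  B2 = {0, 2, 7}  B3 = {2, 4, 7}  B4 = {2, 4, 6}  B5 = {2, 7, 8}  B6 = {0, 5, 7}  B7 = {0, 7, 9}  B8 = {0, 3, 7}
Tree: B1–B2, B2–B3, B3–B4, B2–B5, B1–B6, B2–B7, B7–B8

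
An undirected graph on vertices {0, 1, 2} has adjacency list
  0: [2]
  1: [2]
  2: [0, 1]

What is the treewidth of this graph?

A width-1 tree decomposition is:
Bags: B1 = {0, 2}  B2 = {1, 2}
Tree: B1–B2
Every bag has size at most 2, so the width is 2 − 1 = 1 and tw(G) ≤ 1. Since G has at least one edge (e.g. 2–0), it is not an edgeless graph, so tw(G) ≥ 1. Therefore the treewidth is 1.

1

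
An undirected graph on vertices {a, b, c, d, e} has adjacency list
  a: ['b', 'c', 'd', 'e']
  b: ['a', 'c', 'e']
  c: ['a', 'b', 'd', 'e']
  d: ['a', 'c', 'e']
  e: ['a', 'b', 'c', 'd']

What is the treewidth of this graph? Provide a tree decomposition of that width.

Treewidth 3.
Bags: B1 = {a, c, d, e}  B2 = {a, b, c, e}
Tree: B1–B2

Each bag holds 4 vertices, so the decomposition has width 3, which upper-bounds the treewidth. Conversely, {a, c, d, e} is a clique of size 4, and the vertices of any clique must share a bag in every tree decomposition; so some bag has ≥ 4 vertices and tw(G) ≥ 3. Combining the bounds, tw(G) = 3.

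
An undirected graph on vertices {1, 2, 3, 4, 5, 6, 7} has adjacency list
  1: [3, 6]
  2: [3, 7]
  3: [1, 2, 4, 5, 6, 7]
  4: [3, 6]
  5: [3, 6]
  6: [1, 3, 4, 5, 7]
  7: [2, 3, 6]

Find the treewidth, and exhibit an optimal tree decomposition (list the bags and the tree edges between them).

Each bag holds 3 vertices, so the decomposition has width 2, which upper-bounds the treewidth. On the other hand G contains the 3-clique {2, 3, 7}. A clique must lie in a single bag of any decomposition, so no decomposition can have width below 2. Therefore the treewidth is 2.

Treewidth 2.
Bags: B1 = {3, 4, 6}  B2 = {3, 6, 7}  B3 = {1, 3, 6}  B4 = {2, 3, 7}  B5 = {3, 5, 6}
Tree: B1–B2, B1–B3, B2–B4, B3–B5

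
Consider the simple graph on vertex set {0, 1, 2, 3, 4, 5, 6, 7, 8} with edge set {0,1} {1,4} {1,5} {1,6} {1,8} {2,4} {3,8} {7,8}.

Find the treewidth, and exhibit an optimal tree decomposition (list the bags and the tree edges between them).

Treewidth 1.
Bags: B1 = {1, 4}  B2 = {1, 8}  B3 = {1, 6}  B4 = {2, 4}  B5 = {3, 8}  B6 = {7, 8}  B7 = {1, 5}  B8 = {0, 1}
Tree: B1–B2, B1–B3, B1–B4, B2–B5, B2–B6, B1–B7, B2–B8

Each bag holds 2 vertices, so the decomposition has width 1, which upper-bounds the treewidth. Any graph with an edge has treewidth ≥ 1, and G has the edge 4–1. Hence tw(G) = 1 exactly.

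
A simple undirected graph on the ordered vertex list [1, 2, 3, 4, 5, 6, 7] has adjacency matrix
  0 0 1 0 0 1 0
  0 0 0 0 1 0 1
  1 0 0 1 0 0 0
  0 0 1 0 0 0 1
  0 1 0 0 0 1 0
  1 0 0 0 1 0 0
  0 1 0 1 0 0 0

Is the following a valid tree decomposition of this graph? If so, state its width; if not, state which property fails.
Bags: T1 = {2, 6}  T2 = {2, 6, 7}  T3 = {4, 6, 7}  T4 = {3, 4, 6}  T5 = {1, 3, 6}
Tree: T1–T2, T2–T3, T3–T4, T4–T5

No — vertex 5 appears in no bag.

A tree decomposition must satisfy three properties: every vertex lies in some bag; for every edge, both endpoints lie together in some bag; and for every vertex, the bags containing it form a connected subtree. Here vertex 5 appears in no bag, so the decomposition is invalid.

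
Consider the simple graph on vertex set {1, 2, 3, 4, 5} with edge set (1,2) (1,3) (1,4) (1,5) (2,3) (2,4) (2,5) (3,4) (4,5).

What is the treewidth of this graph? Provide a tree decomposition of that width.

Treewidth 3.
One optimal decomposition is:
Bags: B1 = {1, 2, 4, 5}  B2 = {1, 2, 3, 4}
Tree: B1–B2

Each bag holds 4 vertices, so the decomposition has width 3, which upper-bounds the treewidth. On the other hand G contains the 4-clique {1, 2, 3, 4}. A clique must lie in a single bag of any decomposition, so no decomposition can have width below 3. Therefore the treewidth is 3.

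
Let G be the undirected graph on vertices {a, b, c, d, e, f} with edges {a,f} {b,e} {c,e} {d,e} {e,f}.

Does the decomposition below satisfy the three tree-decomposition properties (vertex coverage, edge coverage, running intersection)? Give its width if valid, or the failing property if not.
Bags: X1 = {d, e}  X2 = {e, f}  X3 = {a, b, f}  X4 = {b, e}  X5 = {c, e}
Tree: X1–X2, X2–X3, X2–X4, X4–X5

A tree decomposition must satisfy three properties: every vertex lies in some bag; for every edge, both endpoints lie together in some bag; and for every vertex, the bags containing it form a connected subtree. Here bags containing vertex b are not connected in the tree, so the decomposition is invalid.

No — bags containing vertex b are not connected in the tree.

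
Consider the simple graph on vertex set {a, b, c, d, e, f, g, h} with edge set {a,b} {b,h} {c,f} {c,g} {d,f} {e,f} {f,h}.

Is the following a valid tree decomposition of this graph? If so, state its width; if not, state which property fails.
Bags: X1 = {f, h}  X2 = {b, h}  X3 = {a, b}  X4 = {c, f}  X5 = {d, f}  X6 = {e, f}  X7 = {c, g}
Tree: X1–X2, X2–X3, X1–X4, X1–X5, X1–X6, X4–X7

Yes; width 1.

Every vertex of G appears in some bag (union = {a, b, c, d, e, f, g, h}); every edge is covered by a bag; and for each vertex v the set of bags containing v is connected in the bag tree. The decomposition is therefore valid. The largest bag has 2 vertices, so the width is 1.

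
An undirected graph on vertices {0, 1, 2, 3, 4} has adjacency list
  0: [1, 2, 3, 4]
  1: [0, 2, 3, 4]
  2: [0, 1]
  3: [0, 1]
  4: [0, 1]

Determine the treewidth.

A width-2 tree decomposition is:
Bags: B1 = {0, 1, 2}  B2 = {0, 1, 4}  B3 = {0, 1, 3}
Tree: B1–B2, B2–B3
The largest bag has 3 vertices, giving width 2; this decomposition certifies tw(G) ≤ 2. For the lower bound, the 3 vertices {0, 1, 2} are pairwise adjacent, and any tree decomposition puts a clique entirely inside one bag — forcing width ≥ 2. Hence tw(G) = 2 exactly.

2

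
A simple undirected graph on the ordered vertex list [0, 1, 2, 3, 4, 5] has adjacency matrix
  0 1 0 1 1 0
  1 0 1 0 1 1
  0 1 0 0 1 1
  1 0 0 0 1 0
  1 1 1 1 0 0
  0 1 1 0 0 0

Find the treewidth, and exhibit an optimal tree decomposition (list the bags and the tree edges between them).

Every bag has size at most 3, so the width is 3 − 1 = 2 and tw(G) ≤ 2. For the lower bound, the 3 vertices {0, 1, 4} are pairwise adjacent, and any tree decomposition puts a clique entirely inside one bag — forcing width ≥ 2. Hence tw(G) = 2 exactly.

Treewidth 2.
One such decomposition:
Bags: B1 = {0, 1, 4}  B2 = {0, 3, 4}  B3 = {1, 2, 4}  B4 = {1, 2, 5}
Tree: B1–B2, B1–B3, B3–B4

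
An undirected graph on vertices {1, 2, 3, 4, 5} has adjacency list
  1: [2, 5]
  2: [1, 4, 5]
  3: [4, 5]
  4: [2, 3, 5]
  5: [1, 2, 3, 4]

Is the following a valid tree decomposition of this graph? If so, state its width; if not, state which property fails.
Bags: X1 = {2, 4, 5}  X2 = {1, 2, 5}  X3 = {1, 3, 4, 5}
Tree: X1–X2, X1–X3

No — bags containing vertex 1 are not connected in the tree.

A tree decomposition must satisfy three properties: every vertex lies in some bag; for every edge, both endpoints lie together in some bag; and for every vertex, the bags containing it form a connected subtree. Here bags containing vertex 1 are not connected in the tree, so the decomposition is invalid.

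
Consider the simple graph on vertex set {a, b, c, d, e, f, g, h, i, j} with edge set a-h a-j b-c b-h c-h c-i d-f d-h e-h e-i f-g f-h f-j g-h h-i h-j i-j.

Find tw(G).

A width-2 tree decomposition is:
Bags: B1 = {h, i, j}  B2 = {c, h, i}  B3 = {f, h, j}  B4 = {d, f, h}  B5 = {f, g, h}  B6 = {a, h, j}  B7 = {e, h, i}  B8 = {b, c, h}
Tree: B1–B2, B1–B3, B3–B4, B4–B5, B1–B6, B2–B7, B2–B8
Every bag has size at most 3, so the width is 3 − 1 = 2 and tw(G) ≤ 2. On the other hand G contains the 3-clique {f, h, j}. A clique must lie in a single bag of any decomposition, so no decomposition can have width below 2. Hence tw(G) = 2 exactly.

2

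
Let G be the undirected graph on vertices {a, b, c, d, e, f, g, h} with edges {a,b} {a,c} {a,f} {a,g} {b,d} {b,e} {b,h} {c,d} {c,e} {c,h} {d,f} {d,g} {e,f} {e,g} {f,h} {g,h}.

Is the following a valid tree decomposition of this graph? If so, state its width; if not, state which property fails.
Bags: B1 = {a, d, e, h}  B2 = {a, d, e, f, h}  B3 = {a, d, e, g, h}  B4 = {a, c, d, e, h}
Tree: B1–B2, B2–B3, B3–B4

No — vertex b appears in no bag.

A tree decomposition must satisfy three properties: every vertex lies in some bag; for every edge, both endpoints lie together in some bag; and for every vertex, the bags containing it form a connected subtree. Here vertex b appears in no bag, so the decomposition is invalid.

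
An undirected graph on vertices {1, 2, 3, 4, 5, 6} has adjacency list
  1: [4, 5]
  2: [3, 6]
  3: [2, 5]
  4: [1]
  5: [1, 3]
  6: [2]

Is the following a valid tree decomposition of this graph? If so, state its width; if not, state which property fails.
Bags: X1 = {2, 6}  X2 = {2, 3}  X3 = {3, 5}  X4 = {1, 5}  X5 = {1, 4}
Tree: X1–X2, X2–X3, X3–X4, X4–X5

Yes; width 1.

Checking the three conditions: (i) the bags cover all of {1, 2, 3, 4, 5, 6}; (ii) for each edge, some bag contains both endpoints; (iii) the bags containing any fixed vertex form a subtree. All hold, so the decomposition is valid with width 2 − 1 = 1.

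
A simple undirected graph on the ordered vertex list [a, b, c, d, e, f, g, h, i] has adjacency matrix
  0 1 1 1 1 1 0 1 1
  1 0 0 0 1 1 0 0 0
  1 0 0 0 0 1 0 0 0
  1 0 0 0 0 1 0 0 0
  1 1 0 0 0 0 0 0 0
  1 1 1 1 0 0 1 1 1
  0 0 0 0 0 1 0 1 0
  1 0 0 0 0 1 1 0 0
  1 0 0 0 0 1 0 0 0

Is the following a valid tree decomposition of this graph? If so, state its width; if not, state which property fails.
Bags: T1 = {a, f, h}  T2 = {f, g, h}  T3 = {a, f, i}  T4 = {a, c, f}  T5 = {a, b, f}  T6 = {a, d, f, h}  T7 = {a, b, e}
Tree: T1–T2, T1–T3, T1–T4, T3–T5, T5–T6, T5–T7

A tree decomposition must satisfy three properties: every vertex lies in some bag; for every edge, both endpoints lie together in some bag; and for every vertex, the bags containing it form a connected subtree. Here bags containing vertex h are not connected in the tree, so the decomposition is invalid.

No — bags containing vertex h are not connected in the tree.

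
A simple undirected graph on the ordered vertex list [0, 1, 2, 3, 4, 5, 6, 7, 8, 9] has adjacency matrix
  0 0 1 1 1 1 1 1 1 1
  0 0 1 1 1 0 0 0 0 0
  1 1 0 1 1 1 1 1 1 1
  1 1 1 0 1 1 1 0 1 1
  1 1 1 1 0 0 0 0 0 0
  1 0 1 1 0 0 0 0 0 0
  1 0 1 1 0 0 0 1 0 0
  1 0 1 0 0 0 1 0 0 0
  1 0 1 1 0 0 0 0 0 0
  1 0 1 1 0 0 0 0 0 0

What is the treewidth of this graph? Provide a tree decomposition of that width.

Every bag has size at most 4, so the width is 4 − 1 = 3 and tw(G) ≤ 3. Conversely, {0, 2, 3, 4} is a clique of size 4, and the vertices of any clique must share a bag in every tree decomposition; so some bag has ≥ 4 vertices and tw(G) ≥ 3. Therefore the treewidth is 3.

Treewidth 3.
One such decomposition:
Bags: B1 = {0, 2, 3, 5}  B2 = {0, 2, 3, 4}  B3 = {1, 2, 3, 4}  B4 = {0, 2, 3, 6}  B5 = {0, 2, 3, 8}  B6 = {0, 2, 6, 7}  B7 = {0, 2, 3, 9}
Tree: B1–B2, B2–B3, B1–B4, B2–B5, B4–B6, B5–B7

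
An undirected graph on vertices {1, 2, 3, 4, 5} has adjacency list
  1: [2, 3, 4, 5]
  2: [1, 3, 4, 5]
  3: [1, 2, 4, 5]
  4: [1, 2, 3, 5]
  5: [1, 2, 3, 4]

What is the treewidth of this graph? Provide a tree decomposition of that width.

With just one bag of size 5, the width is 5 − 1 = 4, so tw(G) ≤ 4. For the lower bound, the 5 vertices {1, 2, 3, 4, 5} are pairwise adjacent, and any tree decomposition puts a clique entirely inside one bag — forcing width ≥ 4. The upper and lower bounds meet at 4, so that is the treewidth.

Treewidth 4.
One optimal decomposition is:
Bags: B1 = {1, 2, 3, 4, 5}
Tree: (single bag)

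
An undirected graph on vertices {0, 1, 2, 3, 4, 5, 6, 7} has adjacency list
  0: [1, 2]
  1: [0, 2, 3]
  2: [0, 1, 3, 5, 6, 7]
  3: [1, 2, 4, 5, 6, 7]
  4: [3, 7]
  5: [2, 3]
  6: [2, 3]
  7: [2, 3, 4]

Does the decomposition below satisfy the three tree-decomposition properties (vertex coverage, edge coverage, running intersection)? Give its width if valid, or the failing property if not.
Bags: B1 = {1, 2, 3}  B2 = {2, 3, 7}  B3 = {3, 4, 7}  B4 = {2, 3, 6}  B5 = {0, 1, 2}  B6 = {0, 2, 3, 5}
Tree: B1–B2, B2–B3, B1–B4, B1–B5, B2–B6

A tree decomposition must satisfy three properties: every vertex lies in some bag; for every edge, both endpoints lie together in some bag; and for every vertex, the bags containing it form a connected subtree. Here bags containing vertex 0 are not connected in the tree, so the decomposition is invalid.

No — bags containing vertex 0 are not connected in the tree.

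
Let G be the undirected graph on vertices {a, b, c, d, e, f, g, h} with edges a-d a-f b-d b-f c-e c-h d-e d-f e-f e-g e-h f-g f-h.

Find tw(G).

2

A width-2 tree decomposition is:
Bags: B1 = {d, e, f}  B2 = {a, d, f}  B3 = {e, f, h}  B4 = {e, f, g}  B5 = {b, d, f}  B6 = {c, e, h}
Tree: B1–B2, B1–B3, B3–B4, B1–B5, B3–B6
Every bag has size at most 3, so the width is 3 − 1 = 2 and tw(G) ≤ 2. On the other hand G contains the 3-clique {c, e, h}. A clique must lie in a single bag of any decomposition, so no decomposition can have width below 2. Combining the bounds, tw(G) = 2.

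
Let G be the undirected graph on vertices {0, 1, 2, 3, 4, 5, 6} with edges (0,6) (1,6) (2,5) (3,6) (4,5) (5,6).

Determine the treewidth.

1

A width-1 tree decomposition is:
Bags: B1 = {5, 6}  B2 = {4, 5}  B3 = {3, 6}  B4 = {1, 6}  B5 = {2, 5}  B6 = {0, 6}
Tree: B1–B2, B1–B3, B1–B4, B1–B5, B3–B6
The largest bag has 2 vertices, giving width 1; this decomposition certifies tw(G) ≤ 1. G has an edge, so its treewidth is at least 1. The upper and lower bounds meet at 1, so that is the treewidth.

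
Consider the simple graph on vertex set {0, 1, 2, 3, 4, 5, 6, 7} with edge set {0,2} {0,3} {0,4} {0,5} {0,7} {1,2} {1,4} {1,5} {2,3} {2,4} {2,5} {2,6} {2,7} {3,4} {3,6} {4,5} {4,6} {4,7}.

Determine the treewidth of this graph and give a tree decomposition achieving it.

Each bag holds 4 vertices, so the decomposition has width 3, which upper-bounds the treewidth. Conversely, {0, 2, 3, 4} is a clique of size 4, and the vertices of any clique must share a bag in every tree decomposition; so some bag has ≥ 4 vertices and tw(G) ≥ 3. Combining the bounds, tw(G) = 3.

Treewidth 3.
One such decomposition:
Bags: B1 = {0, 2, 3, 4}  B2 = {0, 2, 4, 7}  B3 = {2, 3, 4, 6}  B4 = {0, 2, 4, 5}  B5 = {1, 2, 4, 5}
Tree: B1–B2, B1–B3, B1–B4, B4–B5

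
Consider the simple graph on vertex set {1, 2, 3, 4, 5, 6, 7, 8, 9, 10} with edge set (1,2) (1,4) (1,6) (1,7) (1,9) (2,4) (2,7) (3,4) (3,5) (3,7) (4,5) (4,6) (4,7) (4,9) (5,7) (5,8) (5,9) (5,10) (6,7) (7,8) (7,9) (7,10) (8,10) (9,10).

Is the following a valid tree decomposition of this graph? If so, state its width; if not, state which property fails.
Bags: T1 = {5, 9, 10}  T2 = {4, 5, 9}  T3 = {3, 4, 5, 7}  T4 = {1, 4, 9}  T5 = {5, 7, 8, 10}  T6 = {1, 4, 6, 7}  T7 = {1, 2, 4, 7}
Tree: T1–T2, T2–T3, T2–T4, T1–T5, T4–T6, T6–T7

No — edge (7,9) lies in no bag.

A tree decomposition must satisfy three properties: every vertex lies in some bag; for every edge, both endpoints lie together in some bag; and for every vertex, the bags containing it form a connected subtree. Here edge (7,9) lies in no bag, so the decomposition is invalid.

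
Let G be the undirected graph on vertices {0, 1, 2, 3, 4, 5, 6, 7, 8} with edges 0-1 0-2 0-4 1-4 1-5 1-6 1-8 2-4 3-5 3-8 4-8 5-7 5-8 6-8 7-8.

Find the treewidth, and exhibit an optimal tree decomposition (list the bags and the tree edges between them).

Treewidth 2.
Bags: B1 = {1, 5, 8}  B2 = {5, 7, 8}  B3 = {3, 5, 8}  B4 = {1, 4, 8}  B5 = {1, 6, 8}  B6 = {0, 1, 4}  B7 = {0, 2, 4}
Tree: B1–B2, B2–B3, B1–B4, B4–B5, B4–B6, B6–B7

Every bag has size at most 3, so the width is 3 − 1 = 2 and tw(G) ≤ 2. On the other hand G contains the 3-clique {0, 1, 4}. A clique must lie in a single bag of any decomposition, so no decomposition can have width below 2. Therefore the treewidth is 2.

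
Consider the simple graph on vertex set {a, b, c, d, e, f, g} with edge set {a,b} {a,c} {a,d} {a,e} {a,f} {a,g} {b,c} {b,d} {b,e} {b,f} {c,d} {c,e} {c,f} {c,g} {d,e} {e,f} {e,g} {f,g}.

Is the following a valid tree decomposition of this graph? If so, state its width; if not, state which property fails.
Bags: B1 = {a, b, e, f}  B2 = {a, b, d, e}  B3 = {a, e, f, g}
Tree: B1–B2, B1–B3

No — vertex c appears in no bag.

A tree decomposition must satisfy three properties: every vertex lies in some bag; for every edge, both endpoints lie together in some bag; and for every vertex, the bags containing it form a connected subtree. Here vertex c appears in no bag, so the decomposition is invalid.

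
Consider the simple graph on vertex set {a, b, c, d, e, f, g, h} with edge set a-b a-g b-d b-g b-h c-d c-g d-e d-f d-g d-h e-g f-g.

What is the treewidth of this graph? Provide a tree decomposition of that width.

Each bag holds 3 vertices, so the decomposition has width 2, which upper-bounds the treewidth. For the lower bound, the 3 vertices {d, e, g} are pairwise adjacent, and any tree decomposition puts a clique entirely inside one bag — forcing width ≥ 2. Hence tw(G) = 2 exactly.

Treewidth 2.
One optimal decomposition is:
Bags: B1 = {c, d, g}  B2 = {b, d, g}  B3 = {b, d, h}  B4 = {d, f, g}  B5 = {a, b, g}  B6 = {d, e, g}
Tree: B1–B2, B2–B3, B2–B4, B2–B5, B4–B6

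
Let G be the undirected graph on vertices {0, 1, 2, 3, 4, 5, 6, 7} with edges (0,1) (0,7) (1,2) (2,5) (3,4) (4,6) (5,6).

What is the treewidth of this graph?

1

A width-1 tree decomposition is:
Bags: B1 = {3, 4}  B2 = {4, 6}  B3 = {5, 6}  B4 = {2, 5}  B5 = {1, 2}  B6 = {0, 1}  B7 = {0, 7}
Tree: B1–B2, B2–B3, B3–B4, B4–B5, B5–B6, B6–B7
Every bag has size at most 2, so the width is 2 − 1 = 1 and tw(G) ≤ 1. G has an edge, so its treewidth is at least 1. Combining the bounds, tw(G) = 1.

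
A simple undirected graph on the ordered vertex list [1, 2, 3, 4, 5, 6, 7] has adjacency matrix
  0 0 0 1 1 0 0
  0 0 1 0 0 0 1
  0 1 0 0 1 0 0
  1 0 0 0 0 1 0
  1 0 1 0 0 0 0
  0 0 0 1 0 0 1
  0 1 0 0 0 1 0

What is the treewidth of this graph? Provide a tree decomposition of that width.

Each bag holds 3 vertices, so the decomposition has width 2, which upper-bounds the treewidth. The edges 1–4–6–7–2–3–5–1 form a cycle, so G is not a tree and its treewidth is at least 2. Therefore the treewidth is 2.

Treewidth 2.
One optimal decomposition is:
Bags: B1 = {1, 4, 6}  B2 = {1, 6, 7}  B3 = {1, 2, 7}  B4 = {1, 2, 3}  B5 = {1, 3, 5}
Tree: B1–B2, B2–B3, B3–B4, B4–B5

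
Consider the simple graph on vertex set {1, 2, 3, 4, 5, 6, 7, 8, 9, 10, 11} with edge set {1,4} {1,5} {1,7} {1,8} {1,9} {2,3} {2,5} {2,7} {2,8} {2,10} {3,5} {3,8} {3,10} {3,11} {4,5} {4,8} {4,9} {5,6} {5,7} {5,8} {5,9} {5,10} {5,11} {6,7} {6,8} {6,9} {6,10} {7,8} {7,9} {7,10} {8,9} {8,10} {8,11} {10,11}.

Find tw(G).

A width-4 tree decomposition is:
Bags: B1 = {5, 6, 7, 8, 10}  B2 = {5, 6, 7, 8, 9}  B3 = {1, 5, 7, 8, 9}  B4 = {2, 5, 7, 8, 10}  B5 = {1, 4, 5, 8, 9}  B6 = {2, 3, 5, 8, 10}  B7 = {3, 5, 8, 10, 11}
Tree: B1–B2, B2–B3, B1–B4, B3–B5, B4–B6, B6–B7
Each bag holds 5 vertices, so the decomposition has width 4, which upper-bounds the treewidth. Conversely, {3, 5, 8, 10, 11} is a clique of size 5, and the vertices of any clique must share a bag in every tree decomposition; so some bag has ≥ 5 vertices and tw(G) ≥ 4. Hence tw(G) = 4 exactly.

4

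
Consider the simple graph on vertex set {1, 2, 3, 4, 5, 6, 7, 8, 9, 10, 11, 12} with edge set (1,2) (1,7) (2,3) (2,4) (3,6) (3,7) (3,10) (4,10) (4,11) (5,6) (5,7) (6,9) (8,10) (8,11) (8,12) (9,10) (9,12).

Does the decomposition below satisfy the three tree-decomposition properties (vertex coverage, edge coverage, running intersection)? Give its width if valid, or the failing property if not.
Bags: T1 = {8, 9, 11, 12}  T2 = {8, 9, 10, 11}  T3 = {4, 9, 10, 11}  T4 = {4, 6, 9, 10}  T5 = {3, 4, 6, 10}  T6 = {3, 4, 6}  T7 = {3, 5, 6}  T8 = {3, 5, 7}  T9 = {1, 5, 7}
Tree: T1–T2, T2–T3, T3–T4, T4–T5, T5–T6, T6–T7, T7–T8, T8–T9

A tree decomposition must satisfy three properties: every vertex lies in some bag; for every edge, both endpoints lie together in some bag; and for every vertex, the bags containing it form a connected subtree. Here vertex 2 appears in no bag, so the decomposition is invalid.

No — vertex 2 appears in no bag.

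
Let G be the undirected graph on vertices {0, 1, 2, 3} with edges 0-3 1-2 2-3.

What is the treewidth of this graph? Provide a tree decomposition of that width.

Treewidth 1.
One such decomposition:
Bags: B1 = {1, 2}  B2 = {2, 3}  B3 = {0, 3}
Tree: B1–B2, B2–B3

Every bag has size at most 2, so the width is 2 − 1 = 1 and tw(G) ≤ 1. Since G has at least one edge (e.g. 1–2), it is not an edgeless graph, so tw(G) ≥ 1. Hence tw(G) = 1 exactly.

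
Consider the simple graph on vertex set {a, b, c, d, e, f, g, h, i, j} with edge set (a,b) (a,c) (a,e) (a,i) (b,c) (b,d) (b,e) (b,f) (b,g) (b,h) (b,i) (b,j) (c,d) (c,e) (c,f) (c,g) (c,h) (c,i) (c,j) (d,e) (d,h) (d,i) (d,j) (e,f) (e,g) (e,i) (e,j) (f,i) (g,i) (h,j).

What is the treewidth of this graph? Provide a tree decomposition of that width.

Each bag holds 5 vertices, so the decomposition has width 4, which upper-bounds the treewidth. For the lower bound, the 5 vertices {b, c, d, e, j} are pairwise adjacent, and any tree decomposition puts a clique entirely inside one bag — forcing width ≥ 4. The upper and lower bounds meet at 4, so that is the treewidth.

Treewidth 4.
Bags: B1 = {b, c, d, e, j}  B2 = {b, c, d, e, i}  B3 = {b, c, d, h, j}  B4 = {b, c, e, g, i}  B5 = {a, b, c, e, i}  B6 = {b, c, e, f, i}
Tree: B1–B2, B1–B3, B2–B4, B2–B5, B4–B6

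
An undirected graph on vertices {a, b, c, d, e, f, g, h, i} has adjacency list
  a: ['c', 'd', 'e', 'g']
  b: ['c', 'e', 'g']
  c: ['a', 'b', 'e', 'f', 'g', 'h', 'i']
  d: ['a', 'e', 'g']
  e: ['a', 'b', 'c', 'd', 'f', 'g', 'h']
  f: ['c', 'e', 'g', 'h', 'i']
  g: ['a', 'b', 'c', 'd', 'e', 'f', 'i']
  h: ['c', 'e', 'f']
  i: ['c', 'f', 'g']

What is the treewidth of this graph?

A width-3 tree decomposition is:
Bags: B1 = {c, e, f, g}  B2 = {c, e, f, h}  B3 = {a, c, e, g}  B4 = {b, c, e, g}  B5 = {a, d, e, g}  B6 = {c, f, g, i}
Tree: B1–B2, B1–B3, B1–B4, B3–B5, B1–B6
Each bag holds 4 vertices, so the decomposition has width 3, which upper-bounds the treewidth. For the lower bound, the 4 vertices {a, d, e, g} are pairwise adjacent, and any tree decomposition puts a clique entirely inside one bag — forcing width ≥ 3. Combining the bounds, tw(G) = 3.

3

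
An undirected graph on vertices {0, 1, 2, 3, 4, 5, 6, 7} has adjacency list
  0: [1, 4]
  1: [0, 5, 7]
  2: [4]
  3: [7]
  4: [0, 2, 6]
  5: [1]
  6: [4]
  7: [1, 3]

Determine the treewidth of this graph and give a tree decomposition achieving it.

Every bag has size at most 2, so the width is 2 − 1 = 1 and tw(G) ≤ 1. G has an edge, so its treewidth is at least 1. The upper and lower bounds meet at 1, so that is the treewidth.

Treewidth 1.
One optimal decomposition is:
Bags: B1 = {0, 4}  B2 = {4, 6}  B3 = {0, 1}  B4 = {1, 5}  B5 = {1, 7}  B6 = {2, 4}  B7 = {3, 7}
Tree: B1–B2, B1–B3, B3–B4, B3–B5, B1–B6, B5–B7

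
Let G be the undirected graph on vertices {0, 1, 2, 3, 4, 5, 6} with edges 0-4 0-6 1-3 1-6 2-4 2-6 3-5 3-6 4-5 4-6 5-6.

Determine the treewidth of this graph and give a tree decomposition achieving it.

Each bag holds 3 vertices, so the decomposition has width 2, which upper-bounds the treewidth. Conversely, {1, 3, 6} is a clique of size 3, and the vertices of any clique must share a bag in every tree decomposition; so some bag has ≥ 3 vertices and tw(G) ≥ 2. Therefore the treewidth is 2.

Treewidth 2.
Bags: B1 = {2, 4, 6}  B2 = {4, 5, 6}  B3 = {0, 4, 6}  B4 = {3, 5, 6}  B5 = {1, 3, 6}
Tree: B1–B2, B2–B3, B2–B4, B4–B5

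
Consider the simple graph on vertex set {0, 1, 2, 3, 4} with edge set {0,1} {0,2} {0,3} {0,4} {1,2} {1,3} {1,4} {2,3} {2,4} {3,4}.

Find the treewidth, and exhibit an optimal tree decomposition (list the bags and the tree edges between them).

Treewidth 4.
One such decomposition:
Bags: B1 = {0, 1, 2, 3, 4}
Tree: (single bag)

With just one bag of size 5, the width is 5 − 1 = 4, so tw(G) ≤ 4. Conversely, {0, 1, 2, 3, 4} is a clique of size 5, and the vertices of any clique must share a bag in every tree decomposition; so some bag has ≥ 5 vertices and tw(G) ≥ 4. Combining the bounds, tw(G) = 4.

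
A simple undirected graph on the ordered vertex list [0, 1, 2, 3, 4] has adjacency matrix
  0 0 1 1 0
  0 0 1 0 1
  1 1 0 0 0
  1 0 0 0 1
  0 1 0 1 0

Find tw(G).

A width-2 tree decomposition is:
Bags: B1 = {0, 2, 3}  B2 = {2, 3, 4}  B3 = {1, 2, 4}
Tree: B1–B2, B2–B3
Every bag has size at most 3, so the width is 3 − 1 = 2 and tw(G) ≤ 2. For the lower bound, G contains the cycle 2–0–3–4–1–2, so G is not a forest; only forests have treewidth ≤ 1, hence tw(G) ≥ 2. Combining the bounds, tw(G) = 2.

2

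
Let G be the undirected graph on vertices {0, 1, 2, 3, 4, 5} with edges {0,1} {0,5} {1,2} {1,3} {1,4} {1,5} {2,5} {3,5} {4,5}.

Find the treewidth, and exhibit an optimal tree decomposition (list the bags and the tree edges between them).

Every bag has size at most 3, so the width is 3 − 1 = 2 and tw(G) ≤ 2. Conversely, {0, 1, 5} is a clique of size 3, and the vertices of any clique must share a bag in every tree decomposition; so some bag has ≥ 3 vertices and tw(G) ≥ 2. The upper and lower bounds meet at 2, so that is the treewidth.

Treewidth 2.
One such decomposition:
Bags: B1 = {1, 4, 5}  B2 = {1, 2, 5}  B3 = {0, 1, 5}  B4 = {1, 3, 5}
Tree: B1–B2, B1–B3, B3–B4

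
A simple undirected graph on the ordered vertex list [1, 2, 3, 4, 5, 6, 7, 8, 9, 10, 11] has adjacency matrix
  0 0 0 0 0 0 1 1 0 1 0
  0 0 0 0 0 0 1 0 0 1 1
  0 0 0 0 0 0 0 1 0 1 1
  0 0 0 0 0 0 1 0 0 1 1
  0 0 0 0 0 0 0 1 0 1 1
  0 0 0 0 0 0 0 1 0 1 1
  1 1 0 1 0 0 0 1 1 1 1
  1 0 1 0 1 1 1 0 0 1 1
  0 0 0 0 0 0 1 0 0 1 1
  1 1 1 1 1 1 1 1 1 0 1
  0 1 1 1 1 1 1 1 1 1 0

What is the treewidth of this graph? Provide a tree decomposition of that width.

Treewidth 3.
One such decomposition:
Bags: B1 = {5, 8, 10, 11}  B2 = {7, 8, 10, 11}  B3 = {6, 8, 10, 11}  B4 = {1, 7, 8, 10}  B5 = {4, 7, 10, 11}  B6 = {7, 9, 10, 11}  B7 = {3, 8, 10, 11}  B8 = {2, 7, 10, 11}
Tree: B1–B2, B1–B3, B2–B4, B2–B5, B2–B6, B2–B7, B5–B8

The largest bag has 4 vertices, giving width 3; this decomposition certifies tw(G) ≤ 3. On the other hand G contains the 4-clique {1, 7, 8, 10}. A clique must lie in a single bag of any decomposition, so no decomposition can have width below 3. Hence tw(G) = 3 exactly.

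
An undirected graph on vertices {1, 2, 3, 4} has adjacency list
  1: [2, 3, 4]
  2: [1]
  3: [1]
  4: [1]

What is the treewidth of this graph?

A width-1 tree decomposition is:
Bags: B1 = {1, 2}  B2 = {1, 3}  B3 = {1, 4}
Tree: B1–B2, B1–B3
The largest bag has 2 vertices, giving width 1; this decomposition certifies tw(G) ≤ 1. G has an edge, so its treewidth is at least 1. Therefore the treewidth is 1.

1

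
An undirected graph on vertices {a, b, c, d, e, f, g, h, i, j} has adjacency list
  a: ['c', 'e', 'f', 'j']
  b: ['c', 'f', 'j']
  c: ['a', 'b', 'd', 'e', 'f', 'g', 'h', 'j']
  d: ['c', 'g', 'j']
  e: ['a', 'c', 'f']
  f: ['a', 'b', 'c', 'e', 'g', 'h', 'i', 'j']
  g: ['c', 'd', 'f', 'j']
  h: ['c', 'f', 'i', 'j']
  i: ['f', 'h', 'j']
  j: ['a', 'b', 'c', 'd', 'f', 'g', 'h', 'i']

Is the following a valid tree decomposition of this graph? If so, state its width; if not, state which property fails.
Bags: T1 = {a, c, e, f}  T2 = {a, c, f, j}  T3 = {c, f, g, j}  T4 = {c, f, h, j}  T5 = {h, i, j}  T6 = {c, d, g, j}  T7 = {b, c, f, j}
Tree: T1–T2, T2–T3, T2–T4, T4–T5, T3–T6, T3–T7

No — edge (f,i) lies in no bag.

A tree decomposition must satisfy three properties: every vertex lies in some bag; for every edge, both endpoints lie together in some bag; and for every vertex, the bags containing it form a connected subtree. Here edge (f,i) lies in no bag, so the decomposition is invalid.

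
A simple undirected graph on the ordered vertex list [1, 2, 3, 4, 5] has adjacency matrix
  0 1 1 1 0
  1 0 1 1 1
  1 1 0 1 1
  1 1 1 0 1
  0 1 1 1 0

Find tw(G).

A width-3 tree decomposition is:
Bags: B1 = {1, 2, 3, 4}  B2 = {2, 3, 4, 5}
Tree: B1–B2
Each bag holds 4 vertices, so the decomposition has width 3, which upper-bounds the treewidth. Conversely, {1, 2, 3, 4} is a clique of size 4, and the vertices of any clique must share a bag in every tree decomposition; so some bag has ≥ 4 vertices and tw(G) ≥ 3. The upper and lower bounds meet at 3, so that is the treewidth.

3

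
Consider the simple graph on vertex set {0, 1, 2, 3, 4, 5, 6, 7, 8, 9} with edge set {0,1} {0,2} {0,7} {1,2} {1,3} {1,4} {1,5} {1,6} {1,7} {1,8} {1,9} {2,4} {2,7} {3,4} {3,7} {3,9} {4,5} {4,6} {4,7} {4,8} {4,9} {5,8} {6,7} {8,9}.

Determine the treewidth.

A width-3 tree decomposition is:
Bags: B1 = {1, 4, 8, 9}  B2 = {1, 3, 4, 9}  B3 = {1, 3, 4, 7}  B4 = {1, 2, 4, 7}  B5 = {0, 1, 2, 7}  B6 = {1, 4, 6, 7}  B7 = {1, 4, 5, 8}
Tree: B1–B2, B2–B3, B3–B4, B4–B5, B4–B6, B1–B7
Each bag holds 4 vertices, so the decomposition has width 3, which upper-bounds the treewidth. On the other hand G contains the 4-clique {0, 1, 2, 7}. A clique must lie in a single bag of any decomposition, so no decomposition can have width below 3. Therefore the treewidth is 3.

3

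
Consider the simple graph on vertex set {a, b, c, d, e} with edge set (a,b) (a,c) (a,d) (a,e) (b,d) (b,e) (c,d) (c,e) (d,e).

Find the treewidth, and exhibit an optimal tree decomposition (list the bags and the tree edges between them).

Each bag holds 4 vertices, so the decomposition has width 3, which upper-bounds the treewidth. For the lower bound, the 4 vertices {a, c, d, e} are pairwise adjacent, and any tree decomposition puts a clique entirely inside one bag — forcing width ≥ 3. Combining the bounds, tw(G) = 3.

Treewidth 3.
One optimal decomposition is:
Bags: B1 = {a, b, d, e}  B2 = {a, c, d, e}
Tree: B1–B2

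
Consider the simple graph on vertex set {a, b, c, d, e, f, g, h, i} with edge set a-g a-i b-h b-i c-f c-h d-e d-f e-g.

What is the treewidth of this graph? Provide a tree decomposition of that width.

Each bag holds 3 vertices, so the decomposition has width 2, which upper-bounds the treewidth. The edges i–b–h–c–f–d–e–g–a–i form a cycle, so G is not a tree and its treewidth is at least 2. Hence tw(G) = 2 exactly.

Treewidth 2.
One optimal decomposition is:
Bags: B1 = {b, h, i}  B2 = {c, h, i}  B3 = {c, f, i}  B4 = {d, f, i}  B5 = {d, e, i}  B6 = {e, g, i}  B7 = {a, g, i}
Tree: B1–B2, B2–B3, B3–B4, B4–B5, B5–B6, B6–B7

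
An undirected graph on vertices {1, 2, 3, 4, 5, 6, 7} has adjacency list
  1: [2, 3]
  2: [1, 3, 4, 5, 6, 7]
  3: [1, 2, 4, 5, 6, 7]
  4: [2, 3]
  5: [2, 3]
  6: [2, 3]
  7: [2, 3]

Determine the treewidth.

A width-2 tree decomposition is:
Bags: B1 = {2, 3, 4}  B2 = {2, 3, 6}  B3 = {2, 3, 7}  B4 = {1, 2, 3}  B5 = {2, 3, 5}
Tree: B1–B2, B2–B3, B1–B4, B3–B5
Each bag holds 3 vertices, so the decomposition has width 2, which upper-bounds the treewidth. For the lower bound, the 3 vertices {1, 2, 3} are pairwise adjacent, and any tree decomposition puts a clique entirely inside one bag — forcing width ≥ 2. Therefore the treewidth is 2.

2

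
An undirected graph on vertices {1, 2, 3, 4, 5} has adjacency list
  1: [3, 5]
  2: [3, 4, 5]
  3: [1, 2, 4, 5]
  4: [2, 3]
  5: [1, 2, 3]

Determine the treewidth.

2

A width-2 tree decomposition is:
Bags: B1 = {2, 3, 4}  B2 = {2, 3, 5}  B3 = {1, 3, 5}
Tree: B1–B2, B2–B3
Every bag has size at most 3, so the width is 3 − 1 = 2 and tw(G) ≤ 2. On the other hand G contains the 3-clique {1, 3, 5}. A clique must lie in a single bag of any decomposition, so no decomposition can have width below 2. The upper and lower bounds meet at 2, so that is the treewidth.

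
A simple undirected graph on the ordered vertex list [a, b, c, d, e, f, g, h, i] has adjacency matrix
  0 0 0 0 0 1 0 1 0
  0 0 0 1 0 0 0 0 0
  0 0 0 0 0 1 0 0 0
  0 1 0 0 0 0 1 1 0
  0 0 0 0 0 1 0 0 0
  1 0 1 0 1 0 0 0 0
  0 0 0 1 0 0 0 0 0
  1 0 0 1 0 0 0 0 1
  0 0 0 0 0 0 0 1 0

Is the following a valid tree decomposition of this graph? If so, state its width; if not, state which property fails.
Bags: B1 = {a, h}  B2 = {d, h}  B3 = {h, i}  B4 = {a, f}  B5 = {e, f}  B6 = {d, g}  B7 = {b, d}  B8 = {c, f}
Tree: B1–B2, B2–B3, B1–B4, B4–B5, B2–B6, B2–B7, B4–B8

Every vertex of G appears in some bag (union = {a, b, c, d, e, f, g, h, i}); every edge is covered by a bag; and for each vertex v the set of bags containing v is connected in the bag tree. The decomposition is therefore valid. The largest bag has 2 vertices, so the width is 1.

Yes; width 1.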